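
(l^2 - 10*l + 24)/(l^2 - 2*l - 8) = (l - 6)/(l + 2)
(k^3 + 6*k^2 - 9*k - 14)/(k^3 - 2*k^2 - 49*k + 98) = (k + 1)/(k - 7)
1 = 1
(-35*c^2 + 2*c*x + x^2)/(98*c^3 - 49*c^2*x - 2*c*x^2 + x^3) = (-5*c + x)/(14*c^2 - 9*c*x + x^2)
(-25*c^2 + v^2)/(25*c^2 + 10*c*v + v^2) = (-5*c + v)/(5*c + v)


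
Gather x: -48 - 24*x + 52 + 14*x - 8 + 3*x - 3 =-7*x - 7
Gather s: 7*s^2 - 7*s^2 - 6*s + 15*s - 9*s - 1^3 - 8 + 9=0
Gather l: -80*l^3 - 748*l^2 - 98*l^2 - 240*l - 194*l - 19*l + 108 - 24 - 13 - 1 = -80*l^3 - 846*l^2 - 453*l + 70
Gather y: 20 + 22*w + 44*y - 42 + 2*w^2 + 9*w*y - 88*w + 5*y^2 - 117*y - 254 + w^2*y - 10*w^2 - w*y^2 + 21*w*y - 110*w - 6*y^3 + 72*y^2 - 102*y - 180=-8*w^2 - 176*w - 6*y^3 + y^2*(77 - w) + y*(w^2 + 30*w - 175) - 456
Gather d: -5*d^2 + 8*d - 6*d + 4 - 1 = -5*d^2 + 2*d + 3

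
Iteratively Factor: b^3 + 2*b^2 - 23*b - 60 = (b - 5)*(b^2 + 7*b + 12) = (b - 5)*(b + 3)*(b + 4)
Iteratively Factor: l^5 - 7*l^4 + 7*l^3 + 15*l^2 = (l)*(l^4 - 7*l^3 + 7*l^2 + 15*l) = l*(l - 3)*(l^3 - 4*l^2 - 5*l) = l*(l - 3)*(l + 1)*(l^2 - 5*l) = l^2*(l - 3)*(l + 1)*(l - 5)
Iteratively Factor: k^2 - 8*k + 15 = (k - 5)*(k - 3)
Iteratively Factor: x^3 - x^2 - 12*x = (x - 4)*(x^2 + 3*x) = (x - 4)*(x + 3)*(x)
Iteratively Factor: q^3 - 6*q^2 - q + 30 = (q + 2)*(q^2 - 8*q + 15) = (q - 3)*(q + 2)*(q - 5)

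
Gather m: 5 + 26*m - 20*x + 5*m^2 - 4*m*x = 5*m^2 + m*(26 - 4*x) - 20*x + 5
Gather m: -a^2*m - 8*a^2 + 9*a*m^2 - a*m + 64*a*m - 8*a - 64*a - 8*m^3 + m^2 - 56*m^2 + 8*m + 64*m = -8*a^2 - 72*a - 8*m^3 + m^2*(9*a - 55) + m*(-a^2 + 63*a + 72)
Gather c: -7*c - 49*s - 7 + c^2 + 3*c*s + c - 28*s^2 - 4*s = c^2 + c*(3*s - 6) - 28*s^2 - 53*s - 7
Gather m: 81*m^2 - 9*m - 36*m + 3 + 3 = 81*m^2 - 45*m + 6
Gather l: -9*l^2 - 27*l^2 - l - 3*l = -36*l^2 - 4*l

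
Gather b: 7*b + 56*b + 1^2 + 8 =63*b + 9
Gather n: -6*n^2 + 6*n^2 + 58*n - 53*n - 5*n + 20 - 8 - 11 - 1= 0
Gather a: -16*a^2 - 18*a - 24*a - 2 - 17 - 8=-16*a^2 - 42*a - 27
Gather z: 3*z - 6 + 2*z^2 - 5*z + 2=2*z^2 - 2*z - 4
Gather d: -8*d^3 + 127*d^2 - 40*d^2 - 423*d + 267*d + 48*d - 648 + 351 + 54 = -8*d^3 + 87*d^2 - 108*d - 243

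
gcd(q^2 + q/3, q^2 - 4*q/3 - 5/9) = q + 1/3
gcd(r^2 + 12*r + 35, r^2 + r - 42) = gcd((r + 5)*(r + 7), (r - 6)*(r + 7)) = r + 7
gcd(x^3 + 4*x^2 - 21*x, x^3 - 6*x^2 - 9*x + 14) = 1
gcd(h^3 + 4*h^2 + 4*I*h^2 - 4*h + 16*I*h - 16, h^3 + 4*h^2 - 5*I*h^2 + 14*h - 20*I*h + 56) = h^2 + h*(4 + 2*I) + 8*I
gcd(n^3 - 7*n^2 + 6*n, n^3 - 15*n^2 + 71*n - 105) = 1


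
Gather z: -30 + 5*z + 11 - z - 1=4*z - 20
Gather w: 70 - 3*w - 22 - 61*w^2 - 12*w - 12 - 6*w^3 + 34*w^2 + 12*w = -6*w^3 - 27*w^2 - 3*w + 36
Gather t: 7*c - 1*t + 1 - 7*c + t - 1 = 0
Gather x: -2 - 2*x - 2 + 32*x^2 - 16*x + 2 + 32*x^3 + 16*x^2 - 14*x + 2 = 32*x^3 + 48*x^2 - 32*x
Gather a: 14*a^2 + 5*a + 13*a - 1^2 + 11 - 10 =14*a^2 + 18*a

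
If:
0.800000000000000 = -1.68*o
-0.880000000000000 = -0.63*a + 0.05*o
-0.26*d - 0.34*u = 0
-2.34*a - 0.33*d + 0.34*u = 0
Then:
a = 1.36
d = -5.39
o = -0.48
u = 4.12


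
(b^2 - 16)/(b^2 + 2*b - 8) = (b - 4)/(b - 2)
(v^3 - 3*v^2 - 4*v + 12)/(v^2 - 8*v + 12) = (v^2 - v - 6)/(v - 6)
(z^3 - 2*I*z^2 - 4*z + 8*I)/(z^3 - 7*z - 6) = (z^2 - 2*z*(1 + I) + 4*I)/(z^2 - 2*z - 3)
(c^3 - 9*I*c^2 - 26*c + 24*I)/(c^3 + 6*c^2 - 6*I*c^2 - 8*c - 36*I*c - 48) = (c - 3*I)/(c + 6)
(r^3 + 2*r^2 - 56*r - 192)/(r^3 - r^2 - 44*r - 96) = (r + 6)/(r + 3)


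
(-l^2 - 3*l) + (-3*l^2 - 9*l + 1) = -4*l^2 - 12*l + 1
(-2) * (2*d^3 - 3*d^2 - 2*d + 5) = -4*d^3 + 6*d^2 + 4*d - 10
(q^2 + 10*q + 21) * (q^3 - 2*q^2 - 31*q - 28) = q^5 + 8*q^4 - 30*q^3 - 380*q^2 - 931*q - 588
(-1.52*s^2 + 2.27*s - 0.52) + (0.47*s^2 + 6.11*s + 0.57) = -1.05*s^2 + 8.38*s + 0.0499999999999999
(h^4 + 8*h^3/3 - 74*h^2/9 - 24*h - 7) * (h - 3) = h^5 - h^4/3 - 146*h^3/9 + 2*h^2/3 + 65*h + 21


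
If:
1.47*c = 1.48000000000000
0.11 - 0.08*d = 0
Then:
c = 1.01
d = 1.38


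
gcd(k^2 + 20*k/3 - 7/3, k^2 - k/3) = k - 1/3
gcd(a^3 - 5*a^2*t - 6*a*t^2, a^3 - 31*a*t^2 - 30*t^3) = -a^2 + 5*a*t + 6*t^2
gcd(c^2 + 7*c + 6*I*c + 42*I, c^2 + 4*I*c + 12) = c + 6*I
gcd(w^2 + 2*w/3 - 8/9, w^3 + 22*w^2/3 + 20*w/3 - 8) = w - 2/3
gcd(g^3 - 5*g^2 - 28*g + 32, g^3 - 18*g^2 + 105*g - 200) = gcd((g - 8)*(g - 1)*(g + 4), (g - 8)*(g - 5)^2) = g - 8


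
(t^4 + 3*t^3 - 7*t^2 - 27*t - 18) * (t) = t^5 + 3*t^4 - 7*t^3 - 27*t^2 - 18*t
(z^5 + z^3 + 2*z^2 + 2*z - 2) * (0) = 0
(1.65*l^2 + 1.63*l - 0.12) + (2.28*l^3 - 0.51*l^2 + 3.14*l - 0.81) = 2.28*l^3 + 1.14*l^2 + 4.77*l - 0.93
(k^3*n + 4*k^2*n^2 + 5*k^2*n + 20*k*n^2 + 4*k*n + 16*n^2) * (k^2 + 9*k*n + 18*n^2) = k^5*n + 13*k^4*n^2 + 5*k^4*n + 54*k^3*n^3 + 65*k^3*n^2 + 4*k^3*n + 72*k^2*n^4 + 270*k^2*n^3 + 52*k^2*n^2 + 360*k*n^4 + 216*k*n^3 + 288*n^4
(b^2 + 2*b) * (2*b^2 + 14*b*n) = 2*b^4 + 14*b^3*n + 4*b^3 + 28*b^2*n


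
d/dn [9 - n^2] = -2*n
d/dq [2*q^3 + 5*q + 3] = 6*q^2 + 5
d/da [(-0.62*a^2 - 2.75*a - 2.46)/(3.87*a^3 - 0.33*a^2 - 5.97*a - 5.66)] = (2.3994*a^4 + 21.285*a^3 + 31.3545*a^2 + 5.3948*a + 0.878800000000002)/(14.9769*a^6 - 2.5542*a^5 - 46.0989*a^4 - 39.8682*a^3 + 39.3765*a^2 + 67.5804*a + 32.0356)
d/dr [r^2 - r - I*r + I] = 2*r - 1 - I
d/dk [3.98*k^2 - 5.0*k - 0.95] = 7.96*k - 5.0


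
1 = 1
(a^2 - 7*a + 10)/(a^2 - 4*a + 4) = (a - 5)/(a - 2)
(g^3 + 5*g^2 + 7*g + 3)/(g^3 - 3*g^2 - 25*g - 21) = (g + 1)/(g - 7)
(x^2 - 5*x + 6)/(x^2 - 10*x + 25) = (x^2 - 5*x + 6)/(x^2 - 10*x + 25)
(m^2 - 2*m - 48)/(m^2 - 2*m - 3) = (-m^2 + 2*m + 48)/(-m^2 + 2*m + 3)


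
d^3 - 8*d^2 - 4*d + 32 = (d - 8)*(d - 2)*(d + 2)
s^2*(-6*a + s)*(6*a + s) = -36*a^2*s^2 + s^4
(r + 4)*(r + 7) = r^2 + 11*r + 28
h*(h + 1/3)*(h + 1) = h^3 + 4*h^2/3 + h/3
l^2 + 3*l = l*(l + 3)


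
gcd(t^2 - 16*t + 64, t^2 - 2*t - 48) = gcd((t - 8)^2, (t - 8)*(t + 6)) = t - 8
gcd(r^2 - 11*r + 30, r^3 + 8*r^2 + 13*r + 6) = 1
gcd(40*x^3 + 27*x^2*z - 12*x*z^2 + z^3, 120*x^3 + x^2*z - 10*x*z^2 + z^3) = 40*x^2 - 13*x*z + z^2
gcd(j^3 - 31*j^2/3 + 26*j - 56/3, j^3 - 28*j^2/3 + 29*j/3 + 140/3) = j - 7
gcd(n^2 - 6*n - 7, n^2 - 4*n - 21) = n - 7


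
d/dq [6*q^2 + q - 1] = 12*q + 1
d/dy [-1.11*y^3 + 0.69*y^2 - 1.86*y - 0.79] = -3.33*y^2 + 1.38*y - 1.86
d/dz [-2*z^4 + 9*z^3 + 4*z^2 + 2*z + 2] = -8*z^3 + 27*z^2 + 8*z + 2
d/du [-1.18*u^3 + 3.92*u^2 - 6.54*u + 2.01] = -3.54*u^2 + 7.84*u - 6.54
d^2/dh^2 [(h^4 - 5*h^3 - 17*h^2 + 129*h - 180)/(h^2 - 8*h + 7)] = 2*(h^6 - 24*h^5 + 213*h^4 - 740*h^3 + 951*h^2 + 876*h - 3869)/(h^6 - 24*h^5 + 213*h^4 - 848*h^3 + 1491*h^2 - 1176*h + 343)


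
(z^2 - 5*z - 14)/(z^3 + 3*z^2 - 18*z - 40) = (z - 7)/(z^2 + z - 20)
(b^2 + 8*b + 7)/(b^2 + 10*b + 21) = (b + 1)/(b + 3)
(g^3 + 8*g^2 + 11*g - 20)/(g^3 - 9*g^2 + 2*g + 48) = (g^3 + 8*g^2 + 11*g - 20)/(g^3 - 9*g^2 + 2*g + 48)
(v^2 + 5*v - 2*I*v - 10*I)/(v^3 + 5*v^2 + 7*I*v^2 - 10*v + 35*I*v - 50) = (v - 2*I)/(v^2 + 7*I*v - 10)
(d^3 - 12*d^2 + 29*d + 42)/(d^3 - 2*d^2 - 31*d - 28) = (d - 6)/(d + 4)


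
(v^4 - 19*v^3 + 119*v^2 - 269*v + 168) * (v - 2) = v^5 - 21*v^4 + 157*v^3 - 507*v^2 + 706*v - 336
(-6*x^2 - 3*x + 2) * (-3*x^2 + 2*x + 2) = 18*x^4 - 3*x^3 - 24*x^2 - 2*x + 4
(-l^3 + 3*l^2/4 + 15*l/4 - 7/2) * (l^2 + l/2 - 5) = -l^5 + l^4/4 + 73*l^3/8 - 43*l^2/8 - 41*l/2 + 35/2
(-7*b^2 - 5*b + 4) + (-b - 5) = -7*b^2 - 6*b - 1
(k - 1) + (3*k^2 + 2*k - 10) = 3*k^2 + 3*k - 11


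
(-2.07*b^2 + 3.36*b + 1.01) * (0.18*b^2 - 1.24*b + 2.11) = -0.3726*b^4 + 3.1716*b^3 - 8.3523*b^2 + 5.8372*b + 2.1311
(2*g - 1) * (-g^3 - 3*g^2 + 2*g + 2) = -2*g^4 - 5*g^3 + 7*g^2 + 2*g - 2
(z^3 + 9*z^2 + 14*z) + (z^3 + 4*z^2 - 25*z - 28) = 2*z^3 + 13*z^2 - 11*z - 28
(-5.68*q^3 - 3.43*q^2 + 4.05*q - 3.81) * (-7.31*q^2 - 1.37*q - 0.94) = 41.5208*q^5 + 32.8549*q^4 - 19.5672*q^3 + 25.5268*q^2 + 1.4127*q + 3.5814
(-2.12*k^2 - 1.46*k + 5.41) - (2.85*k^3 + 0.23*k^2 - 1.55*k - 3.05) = -2.85*k^3 - 2.35*k^2 + 0.0900000000000001*k + 8.46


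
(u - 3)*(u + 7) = u^2 + 4*u - 21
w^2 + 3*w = w*(w + 3)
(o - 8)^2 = o^2 - 16*o + 64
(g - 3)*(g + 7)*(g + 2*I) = g^3 + 4*g^2 + 2*I*g^2 - 21*g + 8*I*g - 42*I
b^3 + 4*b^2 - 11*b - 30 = (b - 3)*(b + 2)*(b + 5)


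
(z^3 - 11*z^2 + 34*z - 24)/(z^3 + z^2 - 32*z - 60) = (z^2 - 5*z + 4)/(z^2 + 7*z + 10)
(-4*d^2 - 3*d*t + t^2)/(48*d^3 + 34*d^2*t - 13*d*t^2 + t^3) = (-4*d + t)/(48*d^2 - 14*d*t + t^2)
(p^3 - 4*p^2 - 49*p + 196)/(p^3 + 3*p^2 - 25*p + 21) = (p^2 - 11*p + 28)/(p^2 - 4*p + 3)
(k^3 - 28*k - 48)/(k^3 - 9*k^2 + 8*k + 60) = (k + 4)/(k - 5)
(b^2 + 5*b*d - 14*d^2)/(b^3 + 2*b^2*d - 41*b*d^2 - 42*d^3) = (b - 2*d)/(b^2 - 5*b*d - 6*d^2)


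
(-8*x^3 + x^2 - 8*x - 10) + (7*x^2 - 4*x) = -8*x^3 + 8*x^2 - 12*x - 10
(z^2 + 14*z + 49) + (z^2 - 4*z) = 2*z^2 + 10*z + 49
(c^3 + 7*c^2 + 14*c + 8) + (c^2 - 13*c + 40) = c^3 + 8*c^2 + c + 48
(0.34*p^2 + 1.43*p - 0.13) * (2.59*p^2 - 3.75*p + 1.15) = 0.8806*p^4 + 2.4287*p^3 - 5.3082*p^2 + 2.132*p - 0.1495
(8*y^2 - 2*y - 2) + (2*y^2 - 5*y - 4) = 10*y^2 - 7*y - 6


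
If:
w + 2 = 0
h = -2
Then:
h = -2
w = -2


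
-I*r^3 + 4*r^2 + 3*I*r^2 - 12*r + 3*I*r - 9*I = (r - 3)*(r + 3*I)*(-I*r + 1)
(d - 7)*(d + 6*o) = d^2 + 6*d*o - 7*d - 42*o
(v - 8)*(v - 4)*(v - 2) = v^3 - 14*v^2 + 56*v - 64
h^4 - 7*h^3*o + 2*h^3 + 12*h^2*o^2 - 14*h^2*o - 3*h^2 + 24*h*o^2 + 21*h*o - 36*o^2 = (h - 1)*(h + 3)*(h - 4*o)*(h - 3*o)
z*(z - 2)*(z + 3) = z^3 + z^2 - 6*z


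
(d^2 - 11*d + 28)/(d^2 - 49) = (d - 4)/(d + 7)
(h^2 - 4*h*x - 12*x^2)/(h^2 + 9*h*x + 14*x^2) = (h - 6*x)/(h + 7*x)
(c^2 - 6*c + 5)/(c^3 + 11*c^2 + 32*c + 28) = (c^2 - 6*c + 5)/(c^3 + 11*c^2 + 32*c + 28)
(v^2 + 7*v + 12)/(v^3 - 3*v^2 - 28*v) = (v + 3)/(v*(v - 7))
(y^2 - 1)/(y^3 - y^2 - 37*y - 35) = (y - 1)/(y^2 - 2*y - 35)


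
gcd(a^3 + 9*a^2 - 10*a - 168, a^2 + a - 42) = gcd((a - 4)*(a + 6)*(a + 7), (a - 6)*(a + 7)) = a + 7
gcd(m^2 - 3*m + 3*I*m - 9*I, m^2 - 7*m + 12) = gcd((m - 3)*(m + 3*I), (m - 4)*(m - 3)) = m - 3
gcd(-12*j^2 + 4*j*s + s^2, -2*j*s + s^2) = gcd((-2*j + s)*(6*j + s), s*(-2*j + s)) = -2*j + s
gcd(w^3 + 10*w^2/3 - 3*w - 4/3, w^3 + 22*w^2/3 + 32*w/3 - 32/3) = w + 4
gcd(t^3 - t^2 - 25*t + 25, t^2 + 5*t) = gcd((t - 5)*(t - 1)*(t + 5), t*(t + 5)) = t + 5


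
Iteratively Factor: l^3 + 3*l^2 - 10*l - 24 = (l - 3)*(l^2 + 6*l + 8) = (l - 3)*(l + 4)*(l + 2)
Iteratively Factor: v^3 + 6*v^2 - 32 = (v + 4)*(v^2 + 2*v - 8) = (v - 2)*(v + 4)*(v + 4)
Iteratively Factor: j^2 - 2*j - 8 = (j + 2)*(j - 4)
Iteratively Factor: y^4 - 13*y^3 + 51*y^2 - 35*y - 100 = (y - 4)*(y^3 - 9*y^2 + 15*y + 25) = (y - 5)*(y - 4)*(y^2 - 4*y - 5) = (y - 5)^2*(y - 4)*(y + 1)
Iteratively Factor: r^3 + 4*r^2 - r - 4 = (r - 1)*(r^2 + 5*r + 4) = (r - 1)*(r + 4)*(r + 1)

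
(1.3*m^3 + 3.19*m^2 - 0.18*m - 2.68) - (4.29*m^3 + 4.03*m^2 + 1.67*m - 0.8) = -2.99*m^3 - 0.84*m^2 - 1.85*m - 1.88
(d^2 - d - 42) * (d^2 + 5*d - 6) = d^4 + 4*d^3 - 53*d^2 - 204*d + 252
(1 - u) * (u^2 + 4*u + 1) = -u^3 - 3*u^2 + 3*u + 1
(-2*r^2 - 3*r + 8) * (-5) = 10*r^2 + 15*r - 40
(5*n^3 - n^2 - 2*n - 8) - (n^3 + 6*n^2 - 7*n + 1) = 4*n^3 - 7*n^2 + 5*n - 9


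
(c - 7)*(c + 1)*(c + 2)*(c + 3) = c^4 - c^3 - 31*c^2 - 71*c - 42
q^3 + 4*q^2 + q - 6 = (q - 1)*(q + 2)*(q + 3)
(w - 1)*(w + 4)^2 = w^3 + 7*w^2 + 8*w - 16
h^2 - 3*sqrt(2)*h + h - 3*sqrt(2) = (h + 1)*(h - 3*sqrt(2))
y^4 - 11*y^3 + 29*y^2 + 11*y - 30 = (y - 6)*(y - 5)*(y - 1)*(y + 1)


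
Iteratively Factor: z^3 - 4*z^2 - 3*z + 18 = (z - 3)*(z^2 - z - 6) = (z - 3)^2*(z + 2)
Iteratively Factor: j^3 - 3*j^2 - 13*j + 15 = (j - 5)*(j^2 + 2*j - 3) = (j - 5)*(j - 1)*(j + 3)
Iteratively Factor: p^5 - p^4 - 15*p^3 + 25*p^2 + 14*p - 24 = (p - 3)*(p^4 + 2*p^3 - 9*p^2 - 2*p + 8) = (p - 3)*(p - 1)*(p^3 + 3*p^2 - 6*p - 8) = (p - 3)*(p - 2)*(p - 1)*(p^2 + 5*p + 4) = (p - 3)*(p - 2)*(p - 1)*(p + 1)*(p + 4)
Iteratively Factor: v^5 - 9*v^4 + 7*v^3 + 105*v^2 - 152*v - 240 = (v + 3)*(v^4 - 12*v^3 + 43*v^2 - 24*v - 80) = (v - 4)*(v + 3)*(v^3 - 8*v^2 + 11*v + 20) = (v - 5)*(v - 4)*(v + 3)*(v^2 - 3*v - 4) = (v - 5)*(v - 4)*(v + 1)*(v + 3)*(v - 4)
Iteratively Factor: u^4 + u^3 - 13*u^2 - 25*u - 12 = (u + 1)*(u^3 - 13*u - 12) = (u - 4)*(u + 1)*(u^2 + 4*u + 3) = (u - 4)*(u + 1)^2*(u + 3)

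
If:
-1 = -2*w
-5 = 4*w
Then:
No Solution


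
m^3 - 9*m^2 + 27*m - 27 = (m - 3)^3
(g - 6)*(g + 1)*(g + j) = g^3 + g^2*j - 5*g^2 - 5*g*j - 6*g - 6*j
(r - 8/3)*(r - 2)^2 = r^3 - 20*r^2/3 + 44*r/3 - 32/3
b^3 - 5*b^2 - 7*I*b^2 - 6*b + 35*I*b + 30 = (b - 5)*(b - 6*I)*(b - I)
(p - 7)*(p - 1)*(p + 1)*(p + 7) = p^4 - 50*p^2 + 49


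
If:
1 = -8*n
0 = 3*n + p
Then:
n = -1/8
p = 3/8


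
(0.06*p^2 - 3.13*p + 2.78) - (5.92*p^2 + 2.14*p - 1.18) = -5.86*p^2 - 5.27*p + 3.96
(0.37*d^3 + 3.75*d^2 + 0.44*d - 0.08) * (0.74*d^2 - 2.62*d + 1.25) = 0.2738*d^5 + 1.8056*d^4 - 9.0369*d^3 + 3.4755*d^2 + 0.7596*d - 0.1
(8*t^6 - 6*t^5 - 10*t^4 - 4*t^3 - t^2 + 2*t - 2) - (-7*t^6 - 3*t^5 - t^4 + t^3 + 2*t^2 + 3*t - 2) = 15*t^6 - 3*t^5 - 9*t^4 - 5*t^3 - 3*t^2 - t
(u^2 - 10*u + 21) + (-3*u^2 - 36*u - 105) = -2*u^2 - 46*u - 84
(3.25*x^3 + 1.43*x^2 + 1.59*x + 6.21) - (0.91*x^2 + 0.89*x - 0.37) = 3.25*x^3 + 0.52*x^2 + 0.7*x + 6.58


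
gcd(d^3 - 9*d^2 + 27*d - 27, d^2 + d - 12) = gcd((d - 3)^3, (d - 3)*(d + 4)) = d - 3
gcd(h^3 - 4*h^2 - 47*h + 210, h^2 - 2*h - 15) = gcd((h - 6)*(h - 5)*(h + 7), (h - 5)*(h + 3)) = h - 5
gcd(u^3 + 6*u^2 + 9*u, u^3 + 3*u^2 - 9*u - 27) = u^2 + 6*u + 9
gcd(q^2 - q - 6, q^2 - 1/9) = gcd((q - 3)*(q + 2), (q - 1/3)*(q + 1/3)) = 1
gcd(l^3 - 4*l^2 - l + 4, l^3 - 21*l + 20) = l^2 - 5*l + 4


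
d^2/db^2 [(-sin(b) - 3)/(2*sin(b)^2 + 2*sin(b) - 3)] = (4*sin(b)^5 + 44*sin(b)^4 + 64*sin(b)^3 + 18*sin(b)^2 - 81*sin(b) - 72)/(2*sin(b) - cos(2*b) - 2)^3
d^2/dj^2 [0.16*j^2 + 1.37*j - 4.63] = 0.320000000000000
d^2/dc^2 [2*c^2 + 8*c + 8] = 4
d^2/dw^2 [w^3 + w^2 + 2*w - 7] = 6*w + 2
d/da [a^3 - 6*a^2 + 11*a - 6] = 3*a^2 - 12*a + 11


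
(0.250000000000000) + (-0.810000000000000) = -0.560000000000000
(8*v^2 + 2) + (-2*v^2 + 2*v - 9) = 6*v^2 + 2*v - 7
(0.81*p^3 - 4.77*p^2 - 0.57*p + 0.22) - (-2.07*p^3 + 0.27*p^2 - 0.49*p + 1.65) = 2.88*p^3 - 5.04*p^2 - 0.08*p - 1.43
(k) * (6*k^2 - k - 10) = 6*k^3 - k^2 - 10*k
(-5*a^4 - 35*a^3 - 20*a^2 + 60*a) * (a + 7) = -5*a^5 - 70*a^4 - 265*a^3 - 80*a^2 + 420*a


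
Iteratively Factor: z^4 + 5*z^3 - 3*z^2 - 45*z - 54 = (z + 3)*(z^3 + 2*z^2 - 9*z - 18) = (z - 3)*(z + 3)*(z^2 + 5*z + 6) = (z - 3)*(z + 2)*(z + 3)*(z + 3)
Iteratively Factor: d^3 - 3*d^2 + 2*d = (d - 2)*(d^2 - d) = (d - 2)*(d - 1)*(d)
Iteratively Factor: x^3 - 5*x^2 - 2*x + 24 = (x - 4)*(x^2 - x - 6) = (x - 4)*(x + 2)*(x - 3)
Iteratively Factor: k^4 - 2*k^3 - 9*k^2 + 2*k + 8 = (k - 1)*(k^3 - k^2 - 10*k - 8) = (k - 1)*(k + 2)*(k^2 - 3*k - 4) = (k - 4)*(k - 1)*(k + 2)*(k + 1)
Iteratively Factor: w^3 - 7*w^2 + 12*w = (w - 4)*(w^2 - 3*w) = w*(w - 4)*(w - 3)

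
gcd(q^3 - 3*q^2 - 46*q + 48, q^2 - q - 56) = q - 8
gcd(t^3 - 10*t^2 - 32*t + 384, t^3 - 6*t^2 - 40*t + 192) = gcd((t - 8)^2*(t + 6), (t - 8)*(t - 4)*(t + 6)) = t^2 - 2*t - 48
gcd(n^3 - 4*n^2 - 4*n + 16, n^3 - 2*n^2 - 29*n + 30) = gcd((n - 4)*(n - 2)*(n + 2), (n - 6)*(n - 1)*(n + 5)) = 1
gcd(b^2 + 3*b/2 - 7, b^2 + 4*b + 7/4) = b + 7/2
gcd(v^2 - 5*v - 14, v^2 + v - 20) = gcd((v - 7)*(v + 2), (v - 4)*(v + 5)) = 1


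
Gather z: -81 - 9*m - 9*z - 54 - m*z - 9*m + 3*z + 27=-18*m + z*(-m - 6) - 108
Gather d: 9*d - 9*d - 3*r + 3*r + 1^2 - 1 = 0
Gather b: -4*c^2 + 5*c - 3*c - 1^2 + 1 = -4*c^2 + 2*c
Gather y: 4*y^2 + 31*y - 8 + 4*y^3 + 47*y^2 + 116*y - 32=4*y^3 + 51*y^2 + 147*y - 40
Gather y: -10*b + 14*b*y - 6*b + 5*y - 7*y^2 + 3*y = -16*b - 7*y^2 + y*(14*b + 8)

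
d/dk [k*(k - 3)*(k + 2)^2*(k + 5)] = 5*k^4 + 24*k^3 - 9*k^2 - 104*k - 60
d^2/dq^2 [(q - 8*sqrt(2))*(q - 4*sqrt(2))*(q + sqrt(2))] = 6*q - 22*sqrt(2)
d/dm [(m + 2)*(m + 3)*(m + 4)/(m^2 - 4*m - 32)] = (m^2 - 16*m - 46)/(m^2 - 16*m + 64)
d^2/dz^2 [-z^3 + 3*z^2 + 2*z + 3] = 6 - 6*z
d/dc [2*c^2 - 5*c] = 4*c - 5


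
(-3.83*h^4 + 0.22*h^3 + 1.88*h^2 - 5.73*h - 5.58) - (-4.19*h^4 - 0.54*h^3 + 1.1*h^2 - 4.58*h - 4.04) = 0.36*h^4 + 0.76*h^3 + 0.78*h^2 - 1.15*h - 1.54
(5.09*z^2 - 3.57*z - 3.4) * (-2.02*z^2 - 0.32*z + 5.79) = -10.2818*z^4 + 5.5826*z^3 + 37.4815*z^2 - 19.5823*z - 19.686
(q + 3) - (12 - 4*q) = 5*q - 9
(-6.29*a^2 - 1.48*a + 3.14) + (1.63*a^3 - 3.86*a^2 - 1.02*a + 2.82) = 1.63*a^3 - 10.15*a^2 - 2.5*a + 5.96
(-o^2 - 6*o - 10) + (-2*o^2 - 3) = -3*o^2 - 6*o - 13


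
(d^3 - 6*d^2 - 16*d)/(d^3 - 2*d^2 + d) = (d^2 - 6*d - 16)/(d^2 - 2*d + 1)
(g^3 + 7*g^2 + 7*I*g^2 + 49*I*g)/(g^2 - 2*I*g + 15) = g*(g^2 + 7*g*(1 + I) + 49*I)/(g^2 - 2*I*g + 15)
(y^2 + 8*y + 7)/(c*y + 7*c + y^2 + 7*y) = (y + 1)/(c + y)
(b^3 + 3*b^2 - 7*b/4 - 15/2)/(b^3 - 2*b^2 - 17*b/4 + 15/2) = (2*b + 5)/(2*b - 5)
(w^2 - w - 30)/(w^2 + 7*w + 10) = (w - 6)/(w + 2)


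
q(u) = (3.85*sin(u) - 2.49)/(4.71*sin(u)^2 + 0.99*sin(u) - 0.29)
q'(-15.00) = 14.64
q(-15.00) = -4.72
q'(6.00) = -160.70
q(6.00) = 17.93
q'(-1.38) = -0.69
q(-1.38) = -1.91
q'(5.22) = -2.69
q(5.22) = -2.40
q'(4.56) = 0.54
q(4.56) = -1.89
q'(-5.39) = 0.48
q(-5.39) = 0.15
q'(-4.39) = -0.10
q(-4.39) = 0.24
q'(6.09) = -39.95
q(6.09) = 10.54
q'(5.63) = -21.66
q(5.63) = -5.70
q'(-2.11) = 3.04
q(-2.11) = -2.49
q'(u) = (-9.42*sin(u)*cos(u) - 0.99*cos(u))*(3.85*sin(u) - 2.49)/(4.71*sin(u)^2 + 0.99*sin(u) - 0.29)^2 + 3.85*cos(u)/(4.71*sin(u)^2 + 0.99*sin(u) - 0.29) = (-18.1335*sin(u)^2 + 23.4558*sin(u) + 1.3486)*cos(u)/(22.1841*sin(u)^4 + 9.3258*sin(u)^3 - 1.7517*sin(u)^2 - 0.5742*sin(u) + 0.0841)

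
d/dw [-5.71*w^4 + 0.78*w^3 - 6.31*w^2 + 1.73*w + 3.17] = -22.84*w^3 + 2.34*w^2 - 12.62*w + 1.73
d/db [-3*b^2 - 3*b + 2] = -6*b - 3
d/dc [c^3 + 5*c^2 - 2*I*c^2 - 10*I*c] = 3*c^2 + c*(10 - 4*I) - 10*I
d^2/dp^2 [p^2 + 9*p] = 2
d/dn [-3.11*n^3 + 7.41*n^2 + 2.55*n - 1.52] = -9.33*n^2 + 14.82*n + 2.55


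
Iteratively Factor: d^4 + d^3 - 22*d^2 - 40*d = (d)*(d^3 + d^2 - 22*d - 40) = d*(d + 2)*(d^2 - d - 20) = d*(d + 2)*(d + 4)*(d - 5)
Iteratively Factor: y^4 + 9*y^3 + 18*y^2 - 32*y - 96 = (y + 3)*(y^3 + 6*y^2 - 32) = (y - 2)*(y + 3)*(y^2 + 8*y + 16) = (y - 2)*(y + 3)*(y + 4)*(y + 4)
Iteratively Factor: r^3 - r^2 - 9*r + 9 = (r - 3)*(r^2 + 2*r - 3) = (r - 3)*(r + 3)*(r - 1)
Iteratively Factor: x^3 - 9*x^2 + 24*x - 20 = (x - 2)*(x^2 - 7*x + 10) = (x - 5)*(x - 2)*(x - 2)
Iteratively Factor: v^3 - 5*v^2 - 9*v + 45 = (v - 5)*(v^2 - 9) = (v - 5)*(v - 3)*(v + 3)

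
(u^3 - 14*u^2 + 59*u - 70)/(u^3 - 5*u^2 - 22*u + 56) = (u - 5)/(u + 4)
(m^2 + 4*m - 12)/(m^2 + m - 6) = (m + 6)/(m + 3)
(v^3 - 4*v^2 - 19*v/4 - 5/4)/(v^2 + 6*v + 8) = (4*v^3 - 16*v^2 - 19*v - 5)/(4*(v^2 + 6*v + 8))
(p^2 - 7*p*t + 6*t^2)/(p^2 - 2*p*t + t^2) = (p - 6*t)/(p - t)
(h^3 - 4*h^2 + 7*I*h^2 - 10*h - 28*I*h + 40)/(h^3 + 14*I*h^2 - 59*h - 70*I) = (h - 4)/(h + 7*I)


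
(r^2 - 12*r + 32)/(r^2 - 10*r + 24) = (r - 8)/(r - 6)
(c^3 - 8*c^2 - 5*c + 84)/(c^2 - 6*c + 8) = (c^2 - 4*c - 21)/(c - 2)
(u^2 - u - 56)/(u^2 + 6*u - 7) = (u - 8)/(u - 1)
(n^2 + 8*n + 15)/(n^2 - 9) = (n + 5)/(n - 3)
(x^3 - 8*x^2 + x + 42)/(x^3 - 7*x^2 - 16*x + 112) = (x^2 - x - 6)/(x^2 - 16)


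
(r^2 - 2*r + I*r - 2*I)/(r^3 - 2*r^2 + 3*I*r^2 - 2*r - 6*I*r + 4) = 1/(r + 2*I)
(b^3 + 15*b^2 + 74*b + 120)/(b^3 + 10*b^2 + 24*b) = (b + 5)/b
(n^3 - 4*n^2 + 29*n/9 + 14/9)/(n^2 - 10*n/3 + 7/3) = (3*n^2 - 5*n - 2)/(3*(n - 1))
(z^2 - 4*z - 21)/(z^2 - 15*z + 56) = (z + 3)/(z - 8)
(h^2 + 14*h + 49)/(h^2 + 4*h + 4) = (h^2 + 14*h + 49)/(h^2 + 4*h + 4)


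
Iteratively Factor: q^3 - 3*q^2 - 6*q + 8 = (q - 4)*(q^2 + q - 2) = (q - 4)*(q + 2)*(q - 1)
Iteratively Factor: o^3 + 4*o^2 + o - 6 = (o + 3)*(o^2 + o - 2) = (o - 1)*(o + 3)*(o + 2)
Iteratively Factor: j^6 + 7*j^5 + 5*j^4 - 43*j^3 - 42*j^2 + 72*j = (j + 4)*(j^5 + 3*j^4 - 7*j^3 - 15*j^2 + 18*j) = (j + 3)*(j + 4)*(j^4 - 7*j^2 + 6*j) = (j - 2)*(j + 3)*(j + 4)*(j^3 + 2*j^2 - 3*j) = (j - 2)*(j + 3)^2*(j + 4)*(j^2 - j) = j*(j - 2)*(j + 3)^2*(j + 4)*(j - 1)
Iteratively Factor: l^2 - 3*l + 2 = (l - 2)*(l - 1)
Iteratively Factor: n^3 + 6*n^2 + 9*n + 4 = (n + 1)*(n^2 + 5*n + 4) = (n + 1)*(n + 4)*(n + 1)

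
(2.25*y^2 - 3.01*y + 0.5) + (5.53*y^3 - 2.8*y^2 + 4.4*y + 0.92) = 5.53*y^3 - 0.55*y^2 + 1.39*y + 1.42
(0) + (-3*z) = -3*z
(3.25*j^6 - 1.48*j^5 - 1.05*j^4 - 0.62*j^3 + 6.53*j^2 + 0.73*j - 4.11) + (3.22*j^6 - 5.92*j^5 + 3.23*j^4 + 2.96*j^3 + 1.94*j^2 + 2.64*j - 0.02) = 6.47*j^6 - 7.4*j^5 + 2.18*j^4 + 2.34*j^3 + 8.47*j^2 + 3.37*j - 4.13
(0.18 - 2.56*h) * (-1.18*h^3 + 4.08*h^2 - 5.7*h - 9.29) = 3.0208*h^4 - 10.6572*h^3 + 15.3264*h^2 + 22.7564*h - 1.6722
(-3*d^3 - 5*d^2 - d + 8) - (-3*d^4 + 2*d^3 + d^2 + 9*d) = 3*d^4 - 5*d^3 - 6*d^2 - 10*d + 8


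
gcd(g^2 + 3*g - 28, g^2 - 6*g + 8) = g - 4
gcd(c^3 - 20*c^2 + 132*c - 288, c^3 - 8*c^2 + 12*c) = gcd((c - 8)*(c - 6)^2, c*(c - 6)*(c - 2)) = c - 6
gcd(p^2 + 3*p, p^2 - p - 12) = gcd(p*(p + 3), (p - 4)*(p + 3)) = p + 3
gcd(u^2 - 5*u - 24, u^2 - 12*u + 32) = u - 8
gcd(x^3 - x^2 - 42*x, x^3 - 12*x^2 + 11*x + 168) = x - 7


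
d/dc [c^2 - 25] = 2*c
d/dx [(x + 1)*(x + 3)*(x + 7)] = 3*x^2 + 22*x + 31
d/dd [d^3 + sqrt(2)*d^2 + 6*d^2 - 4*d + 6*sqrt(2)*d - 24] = 3*d^2 + 2*sqrt(2)*d + 12*d - 4 + 6*sqrt(2)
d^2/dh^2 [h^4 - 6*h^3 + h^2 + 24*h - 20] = 12*h^2 - 36*h + 2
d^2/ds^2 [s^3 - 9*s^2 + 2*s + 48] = 6*s - 18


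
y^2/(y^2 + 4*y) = y/(y + 4)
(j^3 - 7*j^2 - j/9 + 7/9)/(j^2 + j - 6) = (j^3 - 7*j^2 - j/9 + 7/9)/(j^2 + j - 6)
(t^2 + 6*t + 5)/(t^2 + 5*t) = (t + 1)/t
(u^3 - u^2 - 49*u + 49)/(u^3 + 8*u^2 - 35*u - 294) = (u^2 - 8*u + 7)/(u^2 + u - 42)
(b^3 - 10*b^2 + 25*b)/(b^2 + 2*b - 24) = b*(b^2 - 10*b + 25)/(b^2 + 2*b - 24)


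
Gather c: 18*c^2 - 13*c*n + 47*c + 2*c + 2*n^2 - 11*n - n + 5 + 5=18*c^2 + c*(49 - 13*n) + 2*n^2 - 12*n + 10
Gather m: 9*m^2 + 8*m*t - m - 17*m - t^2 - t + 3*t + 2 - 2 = 9*m^2 + m*(8*t - 18) - t^2 + 2*t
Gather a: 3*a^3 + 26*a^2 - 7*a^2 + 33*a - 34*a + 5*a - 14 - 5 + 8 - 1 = 3*a^3 + 19*a^2 + 4*a - 12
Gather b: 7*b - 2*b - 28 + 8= 5*b - 20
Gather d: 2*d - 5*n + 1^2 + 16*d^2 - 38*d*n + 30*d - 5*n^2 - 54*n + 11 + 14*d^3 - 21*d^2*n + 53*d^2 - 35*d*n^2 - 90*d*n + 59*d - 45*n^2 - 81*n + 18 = 14*d^3 + d^2*(69 - 21*n) + d*(-35*n^2 - 128*n + 91) - 50*n^2 - 140*n + 30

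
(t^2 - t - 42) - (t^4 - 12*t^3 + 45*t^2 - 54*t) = -t^4 + 12*t^3 - 44*t^2 + 53*t - 42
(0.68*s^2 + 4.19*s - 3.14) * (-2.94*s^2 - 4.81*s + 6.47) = -1.9992*s^4 - 15.5894*s^3 - 6.5227*s^2 + 42.2127*s - 20.3158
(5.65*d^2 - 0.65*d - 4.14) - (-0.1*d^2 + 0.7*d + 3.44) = 5.75*d^2 - 1.35*d - 7.58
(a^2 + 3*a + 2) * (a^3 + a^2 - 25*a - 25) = a^5 + 4*a^4 - 20*a^3 - 98*a^2 - 125*a - 50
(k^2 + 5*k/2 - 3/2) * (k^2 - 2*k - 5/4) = k^4 + k^3/2 - 31*k^2/4 - k/8 + 15/8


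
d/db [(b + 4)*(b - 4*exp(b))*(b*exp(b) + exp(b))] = (b^3 - 8*b^2*exp(b) + 8*b^2 - 48*b*exp(b) + 14*b - 52*exp(b) + 4)*exp(b)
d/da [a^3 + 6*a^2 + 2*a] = 3*a^2 + 12*a + 2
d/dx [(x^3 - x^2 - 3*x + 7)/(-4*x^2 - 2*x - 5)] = (-4*x^4 - 4*x^3 - 25*x^2 + 66*x + 29)/(16*x^4 + 16*x^3 + 44*x^2 + 20*x + 25)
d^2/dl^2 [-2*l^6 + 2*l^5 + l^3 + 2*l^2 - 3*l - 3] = -60*l^4 + 40*l^3 + 6*l + 4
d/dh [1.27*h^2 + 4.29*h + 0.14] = 2.54*h + 4.29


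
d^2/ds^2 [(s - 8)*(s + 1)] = 2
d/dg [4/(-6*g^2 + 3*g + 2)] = 12*(4*g - 1)/(-6*g^2 + 3*g + 2)^2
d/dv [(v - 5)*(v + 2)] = 2*v - 3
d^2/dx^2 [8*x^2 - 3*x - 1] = 16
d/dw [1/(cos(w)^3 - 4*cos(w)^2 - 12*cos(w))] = (3*sin(w) - 12*sin(w)/cos(w)^2 - 8*tan(w))/(sin(w)^2 + 4*cos(w) + 11)^2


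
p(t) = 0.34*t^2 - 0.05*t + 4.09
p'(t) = 0.68*t - 0.05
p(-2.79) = 6.88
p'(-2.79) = -1.95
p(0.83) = 4.28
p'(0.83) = 0.51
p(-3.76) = 9.08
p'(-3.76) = -2.61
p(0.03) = 4.09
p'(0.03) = -0.03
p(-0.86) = 4.38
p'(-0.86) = -0.63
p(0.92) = 4.33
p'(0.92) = 0.58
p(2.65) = 6.35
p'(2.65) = 1.75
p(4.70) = 11.37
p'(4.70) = 3.15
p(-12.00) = 53.65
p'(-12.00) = -8.21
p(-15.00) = 81.34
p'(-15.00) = -10.25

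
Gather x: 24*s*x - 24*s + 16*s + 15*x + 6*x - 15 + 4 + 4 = -8*s + x*(24*s + 21) - 7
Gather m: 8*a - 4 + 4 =8*a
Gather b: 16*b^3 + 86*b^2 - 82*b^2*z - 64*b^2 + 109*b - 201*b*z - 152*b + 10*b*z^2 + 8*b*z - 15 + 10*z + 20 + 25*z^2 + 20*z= 16*b^3 + b^2*(22 - 82*z) + b*(10*z^2 - 193*z - 43) + 25*z^2 + 30*z + 5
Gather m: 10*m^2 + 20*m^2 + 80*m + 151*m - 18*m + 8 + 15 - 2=30*m^2 + 213*m + 21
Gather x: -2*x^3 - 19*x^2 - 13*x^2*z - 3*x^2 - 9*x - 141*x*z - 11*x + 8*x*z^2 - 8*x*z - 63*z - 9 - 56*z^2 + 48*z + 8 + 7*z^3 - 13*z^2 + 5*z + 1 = -2*x^3 + x^2*(-13*z - 22) + x*(8*z^2 - 149*z - 20) + 7*z^3 - 69*z^2 - 10*z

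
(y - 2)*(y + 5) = y^2 + 3*y - 10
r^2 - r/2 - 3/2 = (r - 3/2)*(r + 1)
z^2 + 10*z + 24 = (z + 4)*(z + 6)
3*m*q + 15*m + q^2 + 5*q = (3*m + q)*(q + 5)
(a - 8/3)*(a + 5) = a^2 + 7*a/3 - 40/3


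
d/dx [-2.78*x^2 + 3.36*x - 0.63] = 3.36 - 5.56*x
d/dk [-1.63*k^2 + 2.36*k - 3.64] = 2.36 - 3.26*k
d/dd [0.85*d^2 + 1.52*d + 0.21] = 1.7*d + 1.52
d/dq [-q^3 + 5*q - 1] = 5 - 3*q^2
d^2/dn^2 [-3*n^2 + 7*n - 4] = -6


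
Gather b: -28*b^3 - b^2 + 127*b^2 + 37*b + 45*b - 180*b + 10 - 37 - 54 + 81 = -28*b^3 + 126*b^2 - 98*b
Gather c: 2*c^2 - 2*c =2*c^2 - 2*c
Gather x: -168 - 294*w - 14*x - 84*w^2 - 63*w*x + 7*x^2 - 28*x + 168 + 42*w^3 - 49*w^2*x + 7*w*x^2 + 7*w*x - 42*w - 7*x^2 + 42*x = 42*w^3 - 84*w^2 + 7*w*x^2 - 336*w + x*(-49*w^2 - 56*w)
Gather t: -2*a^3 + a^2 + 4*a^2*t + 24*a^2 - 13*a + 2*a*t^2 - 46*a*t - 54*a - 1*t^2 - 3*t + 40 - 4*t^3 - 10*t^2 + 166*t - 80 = -2*a^3 + 25*a^2 - 67*a - 4*t^3 + t^2*(2*a - 11) + t*(4*a^2 - 46*a + 163) - 40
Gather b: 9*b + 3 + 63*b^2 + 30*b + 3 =63*b^2 + 39*b + 6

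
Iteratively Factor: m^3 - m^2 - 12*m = (m)*(m^2 - m - 12) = m*(m + 3)*(m - 4)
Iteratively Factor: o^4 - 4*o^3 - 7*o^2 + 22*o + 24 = (o + 1)*(o^3 - 5*o^2 - 2*o + 24) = (o - 3)*(o + 1)*(o^2 - 2*o - 8) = (o - 4)*(o - 3)*(o + 1)*(o + 2)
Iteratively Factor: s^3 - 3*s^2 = (s - 3)*(s^2) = s*(s - 3)*(s)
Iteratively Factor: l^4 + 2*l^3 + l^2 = (l + 1)*(l^3 + l^2) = l*(l + 1)*(l^2 + l) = l^2*(l + 1)*(l + 1)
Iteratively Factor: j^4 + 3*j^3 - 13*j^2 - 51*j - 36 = (j + 3)*(j^3 - 13*j - 12) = (j + 3)^2*(j^2 - 3*j - 4) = (j - 4)*(j + 3)^2*(j + 1)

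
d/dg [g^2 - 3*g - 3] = 2*g - 3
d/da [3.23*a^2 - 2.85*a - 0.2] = 6.46*a - 2.85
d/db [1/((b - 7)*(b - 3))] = 2*(5 - b)/(b^4 - 20*b^3 + 142*b^2 - 420*b + 441)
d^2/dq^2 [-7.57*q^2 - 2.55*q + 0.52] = -15.1400000000000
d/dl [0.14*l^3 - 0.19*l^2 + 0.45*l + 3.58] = 0.42*l^2 - 0.38*l + 0.45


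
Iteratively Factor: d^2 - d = (d - 1)*(d)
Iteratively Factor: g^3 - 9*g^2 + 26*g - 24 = (g - 3)*(g^2 - 6*g + 8) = (g - 3)*(g - 2)*(g - 4)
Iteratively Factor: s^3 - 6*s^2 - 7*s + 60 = (s - 4)*(s^2 - 2*s - 15) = (s - 4)*(s + 3)*(s - 5)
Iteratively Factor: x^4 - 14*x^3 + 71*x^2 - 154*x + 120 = (x - 5)*(x^3 - 9*x^2 + 26*x - 24) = (x - 5)*(x - 4)*(x^2 - 5*x + 6) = (x - 5)*(x - 4)*(x - 2)*(x - 3)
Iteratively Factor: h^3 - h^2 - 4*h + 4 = (h + 2)*(h^2 - 3*h + 2) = (h - 1)*(h + 2)*(h - 2)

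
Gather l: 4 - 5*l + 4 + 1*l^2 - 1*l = l^2 - 6*l + 8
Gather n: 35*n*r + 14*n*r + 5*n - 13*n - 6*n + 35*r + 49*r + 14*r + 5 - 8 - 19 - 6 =n*(49*r - 14) + 98*r - 28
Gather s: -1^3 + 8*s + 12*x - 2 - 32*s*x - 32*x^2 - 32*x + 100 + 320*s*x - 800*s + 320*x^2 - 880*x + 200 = s*(288*x - 792) + 288*x^2 - 900*x + 297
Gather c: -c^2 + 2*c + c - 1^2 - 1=-c^2 + 3*c - 2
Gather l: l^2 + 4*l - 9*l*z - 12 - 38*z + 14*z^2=l^2 + l*(4 - 9*z) + 14*z^2 - 38*z - 12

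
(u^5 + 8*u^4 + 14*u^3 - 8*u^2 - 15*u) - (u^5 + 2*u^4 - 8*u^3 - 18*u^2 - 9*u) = 6*u^4 + 22*u^3 + 10*u^2 - 6*u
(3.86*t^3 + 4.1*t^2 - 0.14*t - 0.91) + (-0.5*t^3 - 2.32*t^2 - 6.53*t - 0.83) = 3.36*t^3 + 1.78*t^2 - 6.67*t - 1.74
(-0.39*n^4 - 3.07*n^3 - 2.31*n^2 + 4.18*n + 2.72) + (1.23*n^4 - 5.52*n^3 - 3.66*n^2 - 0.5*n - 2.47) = 0.84*n^4 - 8.59*n^3 - 5.97*n^2 + 3.68*n + 0.25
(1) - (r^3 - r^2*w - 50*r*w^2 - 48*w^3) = -r^3 + r^2*w + 50*r*w^2 + 48*w^3 + 1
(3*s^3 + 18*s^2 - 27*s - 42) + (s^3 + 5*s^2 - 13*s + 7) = 4*s^3 + 23*s^2 - 40*s - 35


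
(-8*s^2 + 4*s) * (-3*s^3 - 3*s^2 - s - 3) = 24*s^5 + 12*s^4 - 4*s^3 + 20*s^2 - 12*s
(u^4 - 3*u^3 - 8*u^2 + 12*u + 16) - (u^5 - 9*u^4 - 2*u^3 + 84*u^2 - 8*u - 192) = -u^5 + 10*u^4 - u^3 - 92*u^2 + 20*u + 208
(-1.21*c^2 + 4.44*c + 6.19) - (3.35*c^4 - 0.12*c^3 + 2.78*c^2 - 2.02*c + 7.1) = -3.35*c^4 + 0.12*c^3 - 3.99*c^2 + 6.46*c - 0.909999999999999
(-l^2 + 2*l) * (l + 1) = -l^3 + l^2 + 2*l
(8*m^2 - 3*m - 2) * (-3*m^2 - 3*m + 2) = -24*m^4 - 15*m^3 + 31*m^2 - 4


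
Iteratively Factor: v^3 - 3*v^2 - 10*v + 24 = (v - 2)*(v^2 - v - 12) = (v - 2)*(v + 3)*(v - 4)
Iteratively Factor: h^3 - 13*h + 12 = (h - 3)*(h^2 + 3*h - 4) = (h - 3)*(h - 1)*(h + 4)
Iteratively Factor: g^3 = (g)*(g^2) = g^2*(g)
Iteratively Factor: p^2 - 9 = (p + 3)*(p - 3)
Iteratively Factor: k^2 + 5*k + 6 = (k + 2)*(k + 3)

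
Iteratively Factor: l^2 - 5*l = (l)*(l - 5)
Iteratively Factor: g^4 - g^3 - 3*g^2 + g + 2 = (g + 1)*(g^3 - 2*g^2 - g + 2) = (g - 1)*(g + 1)*(g^2 - g - 2) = (g - 1)*(g + 1)^2*(g - 2)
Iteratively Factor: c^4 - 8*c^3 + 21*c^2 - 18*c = (c)*(c^3 - 8*c^2 + 21*c - 18) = c*(c - 3)*(c^2 - 5*c + 6) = c*(c - 3)^2*(c - 2)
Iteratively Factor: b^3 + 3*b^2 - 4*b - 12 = (b + 3)*(b^2 - 4) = (b + 2)*(b + 3)*(b - 2)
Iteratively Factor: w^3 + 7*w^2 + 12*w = (w)*(w^2 + 7*w + 12) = w*(w + 3)*(w + 4)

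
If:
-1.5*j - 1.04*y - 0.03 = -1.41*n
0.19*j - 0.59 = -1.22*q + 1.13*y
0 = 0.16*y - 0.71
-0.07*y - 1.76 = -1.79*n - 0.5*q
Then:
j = -3.35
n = -0.27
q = 5.12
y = 4.44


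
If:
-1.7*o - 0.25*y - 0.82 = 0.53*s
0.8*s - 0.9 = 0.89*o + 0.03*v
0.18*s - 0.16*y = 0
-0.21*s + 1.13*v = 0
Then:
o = -0.67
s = 0.39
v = 0.07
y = 0.43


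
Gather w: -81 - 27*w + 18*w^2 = 18*w^2 - 27*w - 81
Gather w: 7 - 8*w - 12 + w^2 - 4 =w^2 - 8*w - 9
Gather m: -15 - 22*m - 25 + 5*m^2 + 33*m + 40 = 5*m^2 + 11*m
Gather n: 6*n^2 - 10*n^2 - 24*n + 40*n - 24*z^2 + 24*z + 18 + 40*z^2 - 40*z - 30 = -4*n^2 + 16*n + 16*z^2 - 16*z - 12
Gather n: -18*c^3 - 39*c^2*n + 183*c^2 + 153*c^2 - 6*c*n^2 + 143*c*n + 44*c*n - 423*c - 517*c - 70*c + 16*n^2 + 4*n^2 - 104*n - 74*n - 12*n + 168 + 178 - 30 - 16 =-18*c^3 + 336*c^2 - 1010*c + n^2*(20 - 6*c) + n*(-39*c^2 + 187*c - 190) + 300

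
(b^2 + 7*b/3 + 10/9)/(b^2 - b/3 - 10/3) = (b + 2/3)/(b - 2)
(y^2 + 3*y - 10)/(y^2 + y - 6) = (y + 5)/(y + 3)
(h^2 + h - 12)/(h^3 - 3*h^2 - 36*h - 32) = (h - 3)/(h^2 - 7*h - 8)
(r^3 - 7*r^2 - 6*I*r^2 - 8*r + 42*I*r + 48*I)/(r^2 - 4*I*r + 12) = (r^2 - 7*r - 8)/(r + 2*I)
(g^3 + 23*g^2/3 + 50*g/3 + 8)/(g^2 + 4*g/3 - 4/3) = (3*g^3 + 23*g^2 + 50*g + 24)/(3*g^2 + 4*g - 4)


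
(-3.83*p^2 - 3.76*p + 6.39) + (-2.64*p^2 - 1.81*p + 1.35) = -6.47*p^2 - 5.57*p + 7.74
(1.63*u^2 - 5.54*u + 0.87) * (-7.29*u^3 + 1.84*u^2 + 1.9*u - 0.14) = -11.8827*u^5 + 43.3858*u^4 - 13.4389*u^3 - 9.1534*u^2 + 2.4286*u - 0.1218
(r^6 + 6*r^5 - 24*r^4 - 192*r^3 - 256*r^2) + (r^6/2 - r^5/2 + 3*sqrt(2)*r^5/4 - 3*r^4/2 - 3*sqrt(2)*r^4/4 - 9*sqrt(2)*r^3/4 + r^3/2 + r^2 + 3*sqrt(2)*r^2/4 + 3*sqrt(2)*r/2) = 3*r^6/2 + 3*sqrt(2)*r^5/4 + 11*r^5/2 - 51*r^4/2 - 3*sqrt(2)*r^4/4 - 383*r^3/2 - 9*sqrt(2)*r^3/4 - 255*r^2 + 3*sqrt(2)*r^2/4 + 3*sqrt(2)*r/2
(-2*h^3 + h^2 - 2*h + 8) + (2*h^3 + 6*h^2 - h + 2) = 7*h^2 - 3*h + 10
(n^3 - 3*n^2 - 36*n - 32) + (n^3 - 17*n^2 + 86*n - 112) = 2*n^3 - 20*n^2 + 50*n - 144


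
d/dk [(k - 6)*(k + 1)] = 2*k - 5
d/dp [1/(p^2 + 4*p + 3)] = 2*(-p - 2)/(p^2 + 4*p + 3)^2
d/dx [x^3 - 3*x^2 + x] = 3*x^2 - 6*x + 1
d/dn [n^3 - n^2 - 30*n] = 3*n^2 - 2*n - 30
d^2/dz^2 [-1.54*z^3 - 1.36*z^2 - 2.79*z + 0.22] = -9.24*z - 2.72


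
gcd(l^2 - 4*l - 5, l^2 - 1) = l + 1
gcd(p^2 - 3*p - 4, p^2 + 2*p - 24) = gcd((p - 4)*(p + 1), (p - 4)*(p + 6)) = p - 4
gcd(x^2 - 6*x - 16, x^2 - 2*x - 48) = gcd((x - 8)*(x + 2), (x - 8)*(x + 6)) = x - 8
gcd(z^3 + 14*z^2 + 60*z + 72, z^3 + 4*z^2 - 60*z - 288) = z^2 + 12*z + 36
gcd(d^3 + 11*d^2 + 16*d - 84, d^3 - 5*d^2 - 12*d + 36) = d - 2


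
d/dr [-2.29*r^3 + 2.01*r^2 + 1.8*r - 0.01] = -6.87*r^2 + 4.02*r + 1.8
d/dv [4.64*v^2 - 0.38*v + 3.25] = 9.28*v - 0.38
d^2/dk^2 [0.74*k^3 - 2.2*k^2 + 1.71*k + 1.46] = 4.44*k - 4.4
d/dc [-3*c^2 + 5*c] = 5 - 6*c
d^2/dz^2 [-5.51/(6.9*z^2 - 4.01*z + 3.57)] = (524.6622*z^2 - 304.91238*z - 5.51*(13.8*z - 4.01)*(27.6*z - 8.02) + 271.45566)/(6.9*z^2 - 4.01*z + 3.57)^3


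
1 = 1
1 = 1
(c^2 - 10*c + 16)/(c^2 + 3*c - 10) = (c - 8)/(c + 5)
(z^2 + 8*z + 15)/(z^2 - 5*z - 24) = (z + 5)/(z - 8)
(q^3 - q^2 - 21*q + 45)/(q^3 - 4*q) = (q^3 - q^2 - 21*q + 45)/(q*(q^2 - 4))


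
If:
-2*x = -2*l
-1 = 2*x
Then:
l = -1/2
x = -1/2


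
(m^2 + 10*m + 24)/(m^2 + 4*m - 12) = (m + 4)/(m - 2)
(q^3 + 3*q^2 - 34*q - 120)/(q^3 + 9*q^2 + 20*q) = (q - 6)/q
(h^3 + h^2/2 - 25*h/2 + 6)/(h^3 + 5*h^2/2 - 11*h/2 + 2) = (h - 3)/(h - 1)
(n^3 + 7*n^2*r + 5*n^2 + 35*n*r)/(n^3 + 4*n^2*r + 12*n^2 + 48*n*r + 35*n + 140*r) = n*(n + 7*r)/(n^2 + 4*n*r + 7*n + 28*r)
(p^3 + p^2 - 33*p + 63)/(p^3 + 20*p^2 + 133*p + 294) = (p^2 - 6*p + 9)/(p^2 + 13*p + 42)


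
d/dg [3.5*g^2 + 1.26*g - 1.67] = 7.0*g + 1.26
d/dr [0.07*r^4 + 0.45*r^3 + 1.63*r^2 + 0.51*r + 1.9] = 0.28*r^3 + 1.35*r^2 + 3.26*r + 0.51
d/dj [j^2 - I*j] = 2*j - I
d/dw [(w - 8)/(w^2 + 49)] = (w^2 - 2*w*(w - 8) + 49)/(w^2 + 49)^2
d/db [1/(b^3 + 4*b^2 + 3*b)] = (-3*b^2 - 8*b - 3)/(b^2*(b^2 + 4*b + 3)^2)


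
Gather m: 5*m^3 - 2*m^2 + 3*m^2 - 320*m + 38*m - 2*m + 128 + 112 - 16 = 5*m^3 + m^2 - 284*m + 224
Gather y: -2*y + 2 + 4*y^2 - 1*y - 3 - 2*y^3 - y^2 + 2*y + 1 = -2*y^3 + 3*y^2 - y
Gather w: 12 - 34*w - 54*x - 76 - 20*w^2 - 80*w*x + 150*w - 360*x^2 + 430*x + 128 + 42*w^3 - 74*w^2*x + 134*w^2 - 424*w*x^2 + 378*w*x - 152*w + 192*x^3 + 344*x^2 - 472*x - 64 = 42*w^3 + w^2*(114 - 74*x) + w*(-424*x^2 + 298*x - 36) + 192*x^3 - 16*x^2 - 96*x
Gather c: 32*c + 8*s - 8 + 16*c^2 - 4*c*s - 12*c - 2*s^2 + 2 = 16*c^2 + c*(20 - 4*s) - 2*s^2 + 8*s - 6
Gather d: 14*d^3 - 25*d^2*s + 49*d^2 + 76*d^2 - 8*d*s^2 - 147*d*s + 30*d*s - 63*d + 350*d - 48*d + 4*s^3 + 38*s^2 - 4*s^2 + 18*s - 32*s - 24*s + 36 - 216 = 14*d^3 + d^2*(125 - 25*s) + d*(-8*s^2 - 117*s + 239) + 4*s^3 + 34*s^2 - 38*s - 180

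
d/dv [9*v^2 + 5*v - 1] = 18*v + 5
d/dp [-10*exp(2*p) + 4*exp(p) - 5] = (4 - 20*exp(p))*exp(p)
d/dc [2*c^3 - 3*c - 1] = 6*c^2 - 3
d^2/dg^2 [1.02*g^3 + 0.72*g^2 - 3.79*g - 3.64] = 6.12*g + 1.44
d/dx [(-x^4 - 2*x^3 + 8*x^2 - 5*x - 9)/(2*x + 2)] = (-3*x^4/2 - 4*x^3 + x^2 + 8*x + 2)/(x^2 + 2*x + 1)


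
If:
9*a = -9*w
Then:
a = -w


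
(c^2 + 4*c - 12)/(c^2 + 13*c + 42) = (c - 2)/(c + 7)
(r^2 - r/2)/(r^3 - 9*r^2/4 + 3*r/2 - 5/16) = 8*r/(8*r^2 - 14*r + 5)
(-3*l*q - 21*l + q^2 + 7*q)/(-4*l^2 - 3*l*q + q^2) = (3*l*q + 21*l - q^2 - 7*q)/(4*l^2 + 3*l*q - q^2)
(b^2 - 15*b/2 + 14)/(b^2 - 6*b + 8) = (b - 7/2)/(b - 2)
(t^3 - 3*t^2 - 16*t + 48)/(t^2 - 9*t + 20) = (t^2 + t - 12)/(t - 5)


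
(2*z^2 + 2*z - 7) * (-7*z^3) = -14*z^5 - 14*z^4 + 49*z^3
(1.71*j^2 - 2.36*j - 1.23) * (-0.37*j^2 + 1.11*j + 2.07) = -0.6327*j^4 + 2.7713*j^3 + 1.3752*j^2 - 6.2505*j - 2.5461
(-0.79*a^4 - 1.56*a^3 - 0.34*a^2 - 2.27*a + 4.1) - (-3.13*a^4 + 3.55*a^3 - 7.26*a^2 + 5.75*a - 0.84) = 2.34*a^4 - 5.11*a^3 + 6.92*a^2 - 8.02*a + 4.94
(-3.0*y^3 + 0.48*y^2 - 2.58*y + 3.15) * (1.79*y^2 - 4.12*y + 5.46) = -5.37*y^5 + 13.2192*y^4 - 22.9758*y^3 + 18.8889*y^2 - 27.0648*y + 17.199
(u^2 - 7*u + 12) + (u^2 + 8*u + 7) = 2*u^2 + u + 19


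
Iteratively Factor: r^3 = (r)*(r^2) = r^2*(r)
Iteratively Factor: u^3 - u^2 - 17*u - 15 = (u - 5)*(u^2 + 4*u + 3) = (u - 5)*(u + 1)*(u + 3)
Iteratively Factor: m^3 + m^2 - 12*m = (m - 3)*(m^2 + 4*m) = m*(m - 3)*(m + 4)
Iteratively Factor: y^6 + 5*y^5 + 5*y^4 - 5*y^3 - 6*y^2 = (y + 3)*(y^5 + 2*y^4 - y^3 - 2*y^2) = y*(y + 3)*(y^4 + 2*y^3 - y^2 - 2*y) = y*(y - 1)*(y + 3)*(y^3 + 3*y^2 + 2*y) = y^2*(y - 1)*(y + 3)*(y^2 + 3*y + 2) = y^2*(y - 1)*(y + 2)*(y + 3)*(y + 1)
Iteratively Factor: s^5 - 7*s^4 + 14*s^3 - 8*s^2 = (s - 4)*(s^4 - 3*s^3 + 2*s^2) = (s - 4)*(s - 2)*(s^3 - s^2) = s*(s - 4)*(s - 2)*(s^2 - s) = s^2*(s - 4)*(s - 2)*(s - 1)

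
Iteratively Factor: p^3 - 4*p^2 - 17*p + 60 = (p + 4)*(p^2 - 8*p + 15) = (p - 5)*(p + 4)*(p - 3)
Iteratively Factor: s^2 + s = (s + 1)*(s)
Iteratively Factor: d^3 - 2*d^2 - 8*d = (d + 2)*(d^2 - 4*d) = d*(d + 2)*(d - 4)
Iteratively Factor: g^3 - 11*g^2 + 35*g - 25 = (g - 1)*(g^2 - 10*g + 25) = (g - 5)*(g - 1)*(g - 5)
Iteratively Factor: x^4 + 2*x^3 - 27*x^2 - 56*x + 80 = (x - 1)*(x^3 + 3*x^2 - 24*x - 80) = (x - 1)*(x + 4)*(x^2 - x - 20) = (x - 5)*(x - 1)*(x + 4)*(x + 4)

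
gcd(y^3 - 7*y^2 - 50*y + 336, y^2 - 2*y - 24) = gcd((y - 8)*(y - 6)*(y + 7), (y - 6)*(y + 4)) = y - 6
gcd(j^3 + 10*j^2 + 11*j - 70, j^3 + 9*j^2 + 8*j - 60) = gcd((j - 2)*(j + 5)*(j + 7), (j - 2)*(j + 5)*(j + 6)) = j^2 + 3*j - 10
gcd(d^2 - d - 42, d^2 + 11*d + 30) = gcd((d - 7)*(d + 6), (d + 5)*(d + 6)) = d + 6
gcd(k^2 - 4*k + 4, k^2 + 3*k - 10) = k - 2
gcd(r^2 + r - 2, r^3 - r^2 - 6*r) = r + 2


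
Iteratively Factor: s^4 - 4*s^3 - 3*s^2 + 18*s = (s - 3)*(s^3 - s^2 - 6*s) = (s - 3)^2*(s^2 + 2*s) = (s - 3)^2*(s + 2)*(s)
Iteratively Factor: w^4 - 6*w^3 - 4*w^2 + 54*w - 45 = (w - 1)*(w^3 - 5*w^2 - 9*w + 45) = (w - 5)*(w - 1)*(w^2 - 9) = (w - 5)*(w - 3)*(w - 1)*(w + 3)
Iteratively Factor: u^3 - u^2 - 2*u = (u)*(u^2 - u - 2) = u*(u + 1)*(u - 2)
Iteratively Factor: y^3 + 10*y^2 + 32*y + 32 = (y + 2)*(y^2 + 8*y + 16) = (y + 2)*(y + 4)*(y + 4)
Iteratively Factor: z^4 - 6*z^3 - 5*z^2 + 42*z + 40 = (z - 5)*(z^3 - z^2 - 10*z - 8) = (z - 5)*(z + 1)*(z^2 - 2*z - 8) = (z - 5)*(z - 4)*(z + 1)*(z + 2)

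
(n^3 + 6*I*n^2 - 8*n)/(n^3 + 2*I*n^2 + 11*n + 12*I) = n*(n + 2*I)/(n^2 - 2*I*n + 3)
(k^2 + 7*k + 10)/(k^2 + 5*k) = (k + 2)/k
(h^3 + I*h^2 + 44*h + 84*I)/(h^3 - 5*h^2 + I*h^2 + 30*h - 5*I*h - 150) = (h^2 - 5*I*h + 14)/(h^2 - 5*h*(1 + I) + 25*I)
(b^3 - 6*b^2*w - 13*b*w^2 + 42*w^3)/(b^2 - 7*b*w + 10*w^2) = (-b^2 + 4*b*w + 21*w^2)/(-b + 5*w)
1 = 1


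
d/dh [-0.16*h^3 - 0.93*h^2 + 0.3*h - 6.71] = -0.48*h^2 - 1.86*h + 0.3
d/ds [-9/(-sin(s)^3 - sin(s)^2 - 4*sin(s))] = 9*(-2*sin(s) + 3*cos(s)^2 - 7)*cos(s)/((sin(s)^2 + sin(s) + 4)^2*sin(s)^2)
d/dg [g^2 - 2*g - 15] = 2*g - 2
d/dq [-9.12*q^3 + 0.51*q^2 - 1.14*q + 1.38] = -27.36*q^2 + 1.02*q - 1.14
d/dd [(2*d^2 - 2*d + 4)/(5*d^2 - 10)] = 2*(d^2 - 8*d + 2)/(5*(d^4 - 4*d^2 + 4))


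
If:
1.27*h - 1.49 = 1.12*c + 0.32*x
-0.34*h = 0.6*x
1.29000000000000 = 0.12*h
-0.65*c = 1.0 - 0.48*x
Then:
No Solution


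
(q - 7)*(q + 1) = q^2 - 6*q - 7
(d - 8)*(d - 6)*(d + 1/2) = d^3 - 27*d^2/2 + 41*d + 24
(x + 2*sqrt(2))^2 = x^2 + 4*sqrt(2)*x + 8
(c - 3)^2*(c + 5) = c^3 - c^2 - 21*c + 45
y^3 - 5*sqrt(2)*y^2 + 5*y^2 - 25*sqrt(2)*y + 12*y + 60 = (y + 5)*(y - 3*sqrt(2))*(y - 2*sqrt(2))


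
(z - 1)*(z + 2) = z^2 + z - 2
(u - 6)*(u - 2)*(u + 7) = u^3 - u^2 - 44*u + 84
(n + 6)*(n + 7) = n^2 + 13*n + 42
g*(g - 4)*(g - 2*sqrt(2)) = g^3 - 4*g^2 - 2*sqrt(2)*g^2 + 8*sqrt(2)*g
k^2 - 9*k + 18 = (k - 6)*(k - 3)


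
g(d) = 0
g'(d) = 0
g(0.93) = 0.00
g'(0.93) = 0.00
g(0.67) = 0.00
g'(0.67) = 0.00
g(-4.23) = 0.00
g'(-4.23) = 0.00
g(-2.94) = 0.00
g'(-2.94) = 0.00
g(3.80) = 0.00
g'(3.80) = 0.00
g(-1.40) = 0.00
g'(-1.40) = 0.00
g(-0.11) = 0.00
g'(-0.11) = 0.00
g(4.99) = 0.00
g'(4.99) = 0.00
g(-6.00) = 0.00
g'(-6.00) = 0.00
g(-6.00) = 0.00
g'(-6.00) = 0.00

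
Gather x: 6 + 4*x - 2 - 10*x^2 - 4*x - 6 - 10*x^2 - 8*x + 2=-20*x^2 - 8*x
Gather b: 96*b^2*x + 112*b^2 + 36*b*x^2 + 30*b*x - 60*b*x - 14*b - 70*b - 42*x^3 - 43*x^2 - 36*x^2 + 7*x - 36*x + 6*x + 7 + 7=b^2*(96*x + 112) + b*(36*x^2 - 30*x - 84) - 42*x^3 - 79*x^2 - 23*x + 14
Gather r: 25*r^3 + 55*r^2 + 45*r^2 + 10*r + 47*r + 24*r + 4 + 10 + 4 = 25*r^3 + 100*r^2 + 81*r + 18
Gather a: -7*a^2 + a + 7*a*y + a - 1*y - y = -7*a^2 + a*(7*y + 2) - 2*y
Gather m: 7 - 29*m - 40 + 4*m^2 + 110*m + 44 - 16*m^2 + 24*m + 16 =-12*m^2 + 105*m + 27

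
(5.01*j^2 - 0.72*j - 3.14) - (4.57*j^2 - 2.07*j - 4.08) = 0.44*j^2 + 1.35*j + 0.94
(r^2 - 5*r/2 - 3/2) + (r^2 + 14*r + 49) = 2*r^2 + 23*r/2 + 95/2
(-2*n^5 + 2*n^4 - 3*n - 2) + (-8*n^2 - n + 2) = -2*n^5 + 2*n^4 - 8*n^2 - 4*n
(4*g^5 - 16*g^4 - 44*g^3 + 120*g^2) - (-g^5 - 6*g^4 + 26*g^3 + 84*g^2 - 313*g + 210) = 5*g^5 - 10*g^4 - 70*g^3 + 36*g^2 + 313*g - 210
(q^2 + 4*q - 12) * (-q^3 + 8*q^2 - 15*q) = -q^5 + 4*q^4 + 29*q^3 - 156*q^2 + 180*q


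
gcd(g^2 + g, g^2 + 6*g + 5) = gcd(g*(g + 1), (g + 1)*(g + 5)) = g + 1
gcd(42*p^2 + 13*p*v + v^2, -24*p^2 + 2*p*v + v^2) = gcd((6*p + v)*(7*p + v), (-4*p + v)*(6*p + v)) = 6*p + v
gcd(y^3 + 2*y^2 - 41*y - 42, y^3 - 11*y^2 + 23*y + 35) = y + 1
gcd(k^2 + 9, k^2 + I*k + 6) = k + 3*I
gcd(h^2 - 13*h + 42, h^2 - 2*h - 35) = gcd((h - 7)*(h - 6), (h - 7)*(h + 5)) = h - 7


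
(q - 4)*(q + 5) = q^2 + q - 20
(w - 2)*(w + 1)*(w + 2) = w^3 + w^2 - 4*w - 4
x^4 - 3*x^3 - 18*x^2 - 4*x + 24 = (x - 6)*(x - 1)*(x + 2)^2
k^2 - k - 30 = (k - 6)*(k + 5)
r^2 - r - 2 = (r - 2)*(r + 1)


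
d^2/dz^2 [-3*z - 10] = 0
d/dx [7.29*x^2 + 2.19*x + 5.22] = 14.58*x + 2.19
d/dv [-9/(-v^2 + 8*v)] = 18*(4 - v)/(v^2*(v - 8)^2)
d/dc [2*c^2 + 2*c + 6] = 4*c + 2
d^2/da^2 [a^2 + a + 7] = 2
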